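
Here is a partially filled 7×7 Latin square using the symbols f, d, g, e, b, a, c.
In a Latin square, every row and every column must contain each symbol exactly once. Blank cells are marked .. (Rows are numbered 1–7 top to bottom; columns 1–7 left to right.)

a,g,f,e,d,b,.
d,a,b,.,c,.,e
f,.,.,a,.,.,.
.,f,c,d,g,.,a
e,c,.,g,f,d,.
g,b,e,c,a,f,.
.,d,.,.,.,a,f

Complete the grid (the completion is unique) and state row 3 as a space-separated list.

Row 3, column 2: row 3 has {f, a} and column 2 has {f, d, g, b, a, c}, leaving only e.
Row 3, column 5: row 3 has {f, e, a} and column 5 has {f, d, g, a, c}, leaving only b.
Row 1, column 7: row 1 has {f, d, g, e, b, a} and column 7 has {f, e, a}, leaving only c.
Row 2, column 4: row 2 has {d, e, b, a, c} and column 4 has {d, g, e, a, c}, leaving only f.
Row 2, column 6: row 2 has {f, d, e, b, a, c} and column 6 has {f, d, b, a}, leaving only g.
Row 3, column 6: row 3 has {f, e, b, a} and column 6 has {f, d, g, b, a}, leaving only c.
Row 4, column 1: row 4 has {f, d, g, a, c} and column 1 has {f, d, g, e, a}, leaving only b.
Row 4, column 6: row 4 has {f, d, g, b, a, c} and column 6 has {f, d, g, b, a, c}, leaving only e.
Row 5, column 3: row 5 has {f, d, g, e, c} and column 3 has {f, e, b, c}, leaving only a.
Row 5, column 7: row 5 has {f, d, g, e, a, c} and column 7 has {f, e, a, c}, leaving only b.
Row 6, column 7: row 6 has {f, g, e, b, a, c} and column 7 has {f, e, b, a, c}, leaving only d.
Row 3, column 7: row 3 has {f, e, b, a, c} and column 7 has {f, d, e, b, a, c}, leaving only g.
Row 3, column 3: row 3 has {f, g, e, b, a, c} and column 3 has {f, e, b, a, c}, leaving only d.
So row 3 reads: f e d a b c g.

f e d a b c g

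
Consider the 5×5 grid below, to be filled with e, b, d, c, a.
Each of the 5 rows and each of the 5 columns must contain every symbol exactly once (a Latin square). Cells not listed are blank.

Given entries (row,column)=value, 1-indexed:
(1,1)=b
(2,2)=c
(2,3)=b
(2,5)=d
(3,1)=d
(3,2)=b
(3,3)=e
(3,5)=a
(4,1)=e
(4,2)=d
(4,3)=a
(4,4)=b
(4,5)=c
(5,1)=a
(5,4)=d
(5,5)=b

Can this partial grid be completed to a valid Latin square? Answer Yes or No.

Row 2, column 1: row 2 together with column 1 already contain {e, b, d, c, a} — every symbol — so nothing can go there. The grid has no valid completion.

No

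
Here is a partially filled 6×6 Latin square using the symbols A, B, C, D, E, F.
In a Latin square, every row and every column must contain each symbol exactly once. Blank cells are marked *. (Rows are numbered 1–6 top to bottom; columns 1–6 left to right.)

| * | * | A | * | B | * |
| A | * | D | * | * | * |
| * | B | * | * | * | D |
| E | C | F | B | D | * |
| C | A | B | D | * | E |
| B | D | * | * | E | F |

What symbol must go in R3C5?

A

Row 1, column 6: row 1 has {A, B} and column 6 has {D, E, F}, leaving only C.
Row 2, column 6: row 2 has {A, D} and column 6 has {C, D, E, F}, leaving only B.
Row 3, column 1: row 3 has {B, D} and column 1 has {A, B, C, E}, leaving only F.
Row 1, column 1: row 1 has {A, B, C} and column 1 has {A, B, C, E, F}, leaving only D.
Row 4, column 6: row 4 has {B, C, D, E, F} and column 6 has {B, C, D, E, F}, leaving only A.
Row 5, column 5: row 5 has {A, B, C, D, E} and column 5 has {B, D, E}, leaving only F.
Row 2, column 5: row 2 has {A, B, D} and column 5 has {B, D, E, F}, leaving only C.
Row 3 already has {B, D, F} and column 5 already has {B, C, D, E, F}, so row 3, column 5 must be A.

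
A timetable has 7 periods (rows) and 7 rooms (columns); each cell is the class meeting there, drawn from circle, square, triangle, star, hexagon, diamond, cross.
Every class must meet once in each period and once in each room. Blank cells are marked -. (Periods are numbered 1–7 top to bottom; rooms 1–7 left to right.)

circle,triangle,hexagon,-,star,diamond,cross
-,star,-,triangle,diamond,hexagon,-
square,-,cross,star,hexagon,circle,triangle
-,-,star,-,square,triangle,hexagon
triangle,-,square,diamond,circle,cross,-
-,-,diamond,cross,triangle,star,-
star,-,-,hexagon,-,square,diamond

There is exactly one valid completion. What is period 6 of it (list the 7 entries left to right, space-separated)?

hexagon square diamond cross triangle star circle

Period 6, room 1: period 6 has {triangle, star, diamond, cross} and room 1 has {circle, square, triangle, star}, leaving only hexagon.
Period 1, room 4: period 1 has {circle, triangle, star, hexagon, diamond, cross} and room 4 has {triangle, star, hexagon, diamond, cross}, leaving only square.
Period 2, room 1: period 2 has {triangle, star, hexagon, diamond} and room 1 has {circle, square, triangle, star, hexagon}, leaving only cross.
Period 2, room 3: period 2 has {triangle, star, hexagon, diamond, cross} and room 3 has {square, star, hexagon, diamond, cross}, leaving only circle.
Period 2, room 7: period 2 has {circle, triangle, star, hexagon, diamond, cross} and room 7 has {triangle, hexagon, diamond, cross}, leaving only square.
Period 6, room 7: period 6 has {triangle, star, hexagon, diamond, cross} and room 7 has {square, triangle, hexagon, diamond, cross}, leaving only circle.
Period 6, room 2: period 6 has {circle, triangle, star, hexagon, diamond, cross} and room 2 has {triangle, star}, leaving only square.
So period 6 reads: hexagon square diamond cross triangle star circle.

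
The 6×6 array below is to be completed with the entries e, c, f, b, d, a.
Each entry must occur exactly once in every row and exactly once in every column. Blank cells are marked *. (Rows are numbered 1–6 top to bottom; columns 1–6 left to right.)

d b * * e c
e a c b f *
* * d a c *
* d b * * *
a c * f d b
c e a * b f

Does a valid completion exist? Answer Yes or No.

Row 1, column 4: row 1 together with column 4 already contain {e, c, f, b, d, a} — every symbol — so nothing can go there. The grid has no valid completion.

No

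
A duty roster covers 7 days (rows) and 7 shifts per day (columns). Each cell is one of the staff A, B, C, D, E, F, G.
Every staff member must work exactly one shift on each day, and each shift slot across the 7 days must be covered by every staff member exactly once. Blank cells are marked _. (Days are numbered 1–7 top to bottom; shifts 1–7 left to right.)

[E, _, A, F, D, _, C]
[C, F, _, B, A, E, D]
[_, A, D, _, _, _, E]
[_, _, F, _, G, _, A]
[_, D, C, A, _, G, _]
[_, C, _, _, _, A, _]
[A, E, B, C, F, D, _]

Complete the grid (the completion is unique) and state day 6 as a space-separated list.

Day 1, shift 6: day 1 has {A, C, D, E, F} and shift 6 has {A, D, E, G}, leaving only B.
Day 1, shift 2: day 1 has {A, B, C, D, E, F} and shift 2 has {A, C, D, E, F}, leaving only G.
Day 2, shift 3: day 2 has {A, B, C, D, E, F} and shift 3 has {A, B, C, D, F}, leaving only G.
Day 6, shift 3: day 6 has {A, C} and shift 3 has {A, B, C, D, F, G}, leaving only E.
Day 6, shift 5: day 6 has {A, C, E} and shift 5 has {A, D, F, G}, leaving only B.
Day 3, shift 4: day 3 has {A, D, E} and shift 4 has {A, B, C, F}, leaving only G.
Day 6, shift 4: day 6 has {A, B, C, E} and shift 4 has {A, B, C, F, G}, leaving only D.
Day 3, shift 5: day 3 has {A, D, E, G} and shift 5 has {A, B, D, F, G}, leaving only C.
Day 3, shift 6: day 3 has {A, C, D, E, G} and shift 6 has {A, B, D, E, G}, leaving only F.
Day 3, shift 1: day 3 has {A, C, D, E, F, G} and shift 1 has {A, C, E}, leaving only B.
Day 4, shift 1: day 4 has {A, F, G} and shift 1 has {A, B, C, E}, leaving only D.
Day 4, shift 2: day 4 has {A, D, F, G} and shift 2 has {A, C, D, E, F, G}, leaving only B.
Day 4, shift 4: day 4 has {A, B, D, F, G} and shift 4 has {A, B, C, D, F, G}, leaving only E.
Day 4, shift 6: day 4 has {A, B, D, E, F, G} and shift 6 has {A, B, D, E, F, G}, leaving only C.
Day 5, shift 1: day 5 has {A, C, D, G} and shift 1 has {A, B, C, D, E}, leaving only F.
Day 6, shift 1: day 6 has {A, B, C, D, E} and shift 1 has {A, B, C, D, E, F}, leaving only G.
Day 6, shift 7: day 6 has {A, B, C, D, E, G} and shift 7 has {A, C, D, E}, leaving only F.
So day 6 reads: G C E D B A F.

G C E D B A F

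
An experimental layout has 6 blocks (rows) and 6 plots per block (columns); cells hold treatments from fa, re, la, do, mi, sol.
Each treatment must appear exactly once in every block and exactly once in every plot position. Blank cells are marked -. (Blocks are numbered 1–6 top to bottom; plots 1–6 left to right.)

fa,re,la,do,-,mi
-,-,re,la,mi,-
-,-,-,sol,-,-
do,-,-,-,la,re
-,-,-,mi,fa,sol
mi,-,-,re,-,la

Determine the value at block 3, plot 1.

la

Block 1, plot 5: block 1 has {fa, re, la, do, mi} and plot 5 has {fa, la, mi}, leaving only sol.
Block 2, plot 1: block 2 has {re, la, mi} and plot 1 has {fa, do, mi}, leaving only sol.
Block 4, plot 4: block 4 has {re, la, do} and plot 4 has {re, la, do, mi, sol}, leaving only fa.
Block 5, plot 3: block 5 has {fa, mi, sol} and plot 3 has {re, la}, leaving only do.
Block 5, plot 2: block 5 has {fa, do, mi, sol} and plot 2 has {re}, leaving only la.
Block 5, plot 1: block 5 has {fa, la, do, mi, sol} and plot 1 has {fa, do, mi, sol}, leaving only re.
Block 3 already has {sol} and plot 1 already has {fa, re, do, mi, sol}, so block 3, plot 1 must be la.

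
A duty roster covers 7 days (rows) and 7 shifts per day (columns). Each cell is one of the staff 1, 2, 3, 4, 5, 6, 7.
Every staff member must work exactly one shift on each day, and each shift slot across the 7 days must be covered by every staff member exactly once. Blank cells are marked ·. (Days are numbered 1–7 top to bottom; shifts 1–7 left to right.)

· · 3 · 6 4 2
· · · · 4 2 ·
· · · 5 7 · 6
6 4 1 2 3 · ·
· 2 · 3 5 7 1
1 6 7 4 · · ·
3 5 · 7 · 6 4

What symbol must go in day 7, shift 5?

Day 1, shift 4: day 1 has {2, 3, 4, 6} and shift 4 has {2, 3, 4, 5, 7}, leaving only 1.
Day 1, shift 2: day 1 has {1, 2, 3, 4, 6} and shift 2 has {2, 4, 5, 6}, leaving only 7.
Day 1, shift 1: day 1 has {1, 2, 3, 4, 6, 7} and shift 1 has {1, 3, 6}, leaving only 5.
Day 2, shift 1: day 2 has {2, 4} and shift 1 has {1, 3, 5, 6}, leaving only 7.
Day 2, shift 4: day 2 has {2, 4, 7} and shift 4 has {1, 2, 3, 4, 5, 7}, leaving only 6.
Day 2, shift 3: day 2 has {2, 4, 6, 7} and shift 3 has {1, 3, 7}, leaving only 5.
Day 2, shift 7: day 2 has {2, 4, 5, 6, 7} and shift 7 has {1, 2, 4, 6}, leaving only 3.
Day 2, shift 2: day 2 has {2, 3, 4, 5, 6, 7} and shift 2 has {2, 4, 5, 6, 7}, leaving only 1.
Day 3, shift 2: day 3 has {5, 6, 7} and shift 2 has {1, 2, 4, 5, 6, 7}, leaving only 3.
Day 3, shift 6: day 3 has {3, 5, 6, 7} and shift 6 has {2, 4, 6, 7}, leaving only 1.
Day 4, shift 6: day 4 has {1, 2, 3, 4, 6} and shift 6 has {1, 2, 4, 6, 7}, leaving only 5.
Day 4, shift 7: day 4 has {1, 2, 3, 4, 5, 6} and shift 7 has {1, 2, 3, 4, 6}, leaving only 7.
Day 5, shift 1: day 5 has {1, 2, 3, 5, 7} and shift 1 has {1, 3, 5, 6, 7}, leaving only 4.
Day 3, shift 1: day 3 has {1, 3, 5, 6, 7} and shift 1 has {1, 3, 4, 5, 6, 7}, leaving only 2.
Day 3, shift 3: day 3 has {1, 2, 3, 5, 6, 7} and shift 3 has {1, 3, 5, 7}, leaving only 4.
Day 5, shift 3: day 5 has {1, 2, 3, 4, 5, 7} and shift 3 has {1, 3, 4, 5, 7}, leaving only 6.
Day 6, shift 5: day 6 has {1, 4, 6, 7} and shift 5 has {3, 4, 5, 6, 7}, leaving only 2.
Day 7 already has {3, 4, 5, 6, 7} and shift 5 already has {2, 3, 4, 5, 6, 7}, so day 7, shift 5 must be 1.

1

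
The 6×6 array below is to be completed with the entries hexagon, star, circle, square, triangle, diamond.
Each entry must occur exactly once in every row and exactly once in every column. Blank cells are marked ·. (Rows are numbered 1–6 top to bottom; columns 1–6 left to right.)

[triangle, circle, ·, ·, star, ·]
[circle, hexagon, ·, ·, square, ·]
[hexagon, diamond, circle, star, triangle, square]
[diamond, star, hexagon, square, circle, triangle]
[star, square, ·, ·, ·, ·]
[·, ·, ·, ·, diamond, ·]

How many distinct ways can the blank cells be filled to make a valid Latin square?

3

Row 1, column 3: eliminating its row and column leaves {square, diamond}.
Row 1, column 4: eliminating its row and column leaves {hexagon, diamond}.
Row 1, column 6: eliminating its row and column leaves {hexagon, diamond}.
Row 2, column 3: eliminating its row and column leaves {star, triangle, diamond}.
Row 2, column 4: eliminating its row and column leaves {triangle, diamond}.
Row 2, column 6: eliminating its row and column leaves {star, diamond}.
Row 5, column 3: eliminating its row and column leaves {triangle, diamond}.
Row 5, column 4: eliminating its row and column leaves {hexagon, circle, triangle, diamond}.
Row 5, column 5: eliminating its row and column leaves {hexagon}.
Row 5, column 6: eliminating its row and column leaves {hexagon, circle, diamond}.
Row 6, column 1: eliminating its row and column leaves {square}.
Row 6, column 2: eliminating its row and column leaves {triangle}.
Row 6, column 3: eliminating its row and column leaves {star, square, triangle}.
Row 6, column 4: eliminating its row and column leaves {hexagon, circle, triangle}.
Row 6, column 6: eliminating its row and column leaves {hexagon, star, circle}.
Enumerating the assignments across these blanks that avoid any row or column repeat gives 3 completions.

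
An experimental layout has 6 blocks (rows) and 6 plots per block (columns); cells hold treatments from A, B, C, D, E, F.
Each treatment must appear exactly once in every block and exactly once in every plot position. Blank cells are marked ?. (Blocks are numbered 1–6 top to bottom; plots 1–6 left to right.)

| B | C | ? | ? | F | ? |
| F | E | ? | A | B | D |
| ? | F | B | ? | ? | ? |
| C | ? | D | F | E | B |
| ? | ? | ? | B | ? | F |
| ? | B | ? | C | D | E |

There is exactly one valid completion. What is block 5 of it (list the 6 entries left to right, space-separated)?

E D A B C F

Block 1, plot 6: block 1 has {B, C, F} and plot 6 has {B, D, E, F}, leaving only A.
Block 1, plot 3: block 1 has {A, B, C, F} and plot 3 has {B, D}, leaving only E.
Block 1, plot 4: block 1 has {A, B, C, E, F} and plot 4 has {A, B, C, F}, leaving only D.
Block 2, plot 3: block 2 has {A, B, D, E, F} and plot 3 has {B, D, E}, leaving only C.
Block 5, plot 3: block 5 has {B, F} and plot 3 has {B, C, D, E}, leaving only A.
Block 5, plot 2: block 5 has {A, B, F} and plot 2 has {B, C, E, F}, leaving only D.
Block 5, plot 1: block 5 has {A, B, D, F} and plot 1 has {B, C, F}, leaving only E.
Block 5, plot 5: block 5 has {A, B, D, E, F} and plot 5 has {B, D, E, F}, leaving only C.
So block 5 reads: E D A B C F.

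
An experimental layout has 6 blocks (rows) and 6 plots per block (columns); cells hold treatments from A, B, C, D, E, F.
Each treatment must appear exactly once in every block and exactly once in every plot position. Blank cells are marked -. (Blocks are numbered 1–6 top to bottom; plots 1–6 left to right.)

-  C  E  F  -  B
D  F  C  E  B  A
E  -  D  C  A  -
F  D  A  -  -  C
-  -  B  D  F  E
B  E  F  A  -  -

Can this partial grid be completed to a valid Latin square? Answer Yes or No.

Yes

No block or plot among the givens repeats a symbol, and propagating forced cells runs into no contradiction.
One valid completion exists (for instance, A C E F D B / D F C E B A / E B D C A F / F D A B E C / C A B D F E / B E F A C D).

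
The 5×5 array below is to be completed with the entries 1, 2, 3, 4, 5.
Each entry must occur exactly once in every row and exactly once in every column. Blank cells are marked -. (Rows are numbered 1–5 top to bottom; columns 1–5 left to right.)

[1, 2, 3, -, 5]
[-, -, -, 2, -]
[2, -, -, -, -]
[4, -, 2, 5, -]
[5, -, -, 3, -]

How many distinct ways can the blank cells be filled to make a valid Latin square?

3

Row 1, column 4: eliminating its row and column leaves {4}.
Row 2, column 1: eliminating its row and column leaves {3}.
Row 2, column 2: eliminating its row and column leaves {1, 3, 4, 5}.
Row 2, column 3: eliminating its row and column leaves {1, 4, 5}.
Row 2, column 5: eliminating its row and column leaves {1, 3, 4}.
Row 3, column 2: eliminating its row and column leaves {1, 3, 4, 5}.
Row 3, column 3: eliminating its row and column leaves {1, 4, 5}.
Row 3, column 4: eliminating its row and column leaves {1, 4}.
Row 3, column 5: eliminating its row and column leaves {1, 3, 4}.
Row 4, column 2: eliminating its row and column leaves {1, 3}.
Row 4, column 5: eliminating its row and column leaves {1, 3}.
Row 5, column 2: eliminating its row and column leaves {1, 4}.
Row 5, column 3: eliminating its row and column leaves {1, 4}.
Row 5, column 5: eliminating its row and column leaves {1, 2, 4}.
Enumerating the assignments across these blanks that avoid any row or column repeat gives 3 completions.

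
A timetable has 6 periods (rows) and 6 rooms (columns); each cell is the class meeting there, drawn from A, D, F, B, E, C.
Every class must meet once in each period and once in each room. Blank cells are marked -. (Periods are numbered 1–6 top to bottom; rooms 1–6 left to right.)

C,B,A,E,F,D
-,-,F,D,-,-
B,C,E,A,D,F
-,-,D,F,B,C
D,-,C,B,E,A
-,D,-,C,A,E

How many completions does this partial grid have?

Period 2, room 1: eliminating its period and room leaves {A, E}.
Period 2, room 2: eliminating its period and room leaves {A, E}.
Period 2, room 5: eliminating its period and room leaves {C}.
Period 2, room 6: eliminating its period and room leaves {B}.
Period 4, room 1: eliminating its period and room leaves {A, E}.
Period 4, room 2: eliminating its period and room leaves {A, E}.
Period 5, room 2: eliminating its period and room leaves {F}.
Period 6, room 1: eliminating its period and room leaves {F}.
Period 6, room 3: eliminating its period and room leaves {B}.
Enumerating the assignments across these blanks that avoid any period or room repeat gives 2 completions.

2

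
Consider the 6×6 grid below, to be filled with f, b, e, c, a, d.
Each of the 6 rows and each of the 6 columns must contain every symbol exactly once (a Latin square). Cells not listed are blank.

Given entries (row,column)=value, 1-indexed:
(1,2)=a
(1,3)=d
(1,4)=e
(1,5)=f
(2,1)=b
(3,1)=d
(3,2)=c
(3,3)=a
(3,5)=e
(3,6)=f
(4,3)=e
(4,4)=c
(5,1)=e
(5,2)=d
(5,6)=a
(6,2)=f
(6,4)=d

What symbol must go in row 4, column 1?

Row 1, column 1: row 1 has {f, e, a, d} and column 1 has {b, e, d}, leaving only c.
Row 1, column 6: row 1 has {f, e, c, a, d} and column 6 has {f, a}, leaving only b.
Row 2, column 2: row 2 has {b} and column 2 has {f, c, a, d}, leaving only e.
Row 3, column 4: row 3 has {f, e, c, a, d} and column 4 has {e, c, d}, leaving only b.
Row 4, column 2: row 4 has {e, c} and column 2 has {f, e, c, a, d}, leaving only b.
Row 4, column 6: row 4 has {b, e, c} and column 6 has {f, b, a}, leaving only d.
Row 2, column 6: row 2 has {b, e} and column 6 has {f, b, a, d}, leaving only c.
Row 2, column 3: row 2 has {b, e, c} and column 3 has {e, a, d}, leaving only f.
Row 2, column 4: row 2 has {f, b, e, c} and column 4 has {b, e, c, d}, leaving only a.
Row 2, column 5: row 2 has {f, b, e, c, a} and column 5 has {f, e}, leaving only d.
Row 4, column 5: row 4 has {b, e, c, d} and column 5 has {f, e, d}, leaving only a.
Row 4 already has {b, e, c, a, d} and column 1 already has {b, e, c, d}, so row 4, column 1 must be f.

f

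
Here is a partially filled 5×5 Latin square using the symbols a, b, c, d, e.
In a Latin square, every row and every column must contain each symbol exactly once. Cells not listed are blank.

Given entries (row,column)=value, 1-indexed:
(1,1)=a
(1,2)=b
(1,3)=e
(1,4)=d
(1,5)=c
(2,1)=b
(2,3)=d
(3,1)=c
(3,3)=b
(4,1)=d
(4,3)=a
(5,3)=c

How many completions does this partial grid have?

Row 2, column 2: eliminating its row and column leaves {a, c, e}.
Row 2, column 4: eliminating its row and column leaves {a, c, e}.
Row 2, column 5: eliminating its row and column leaves {a, e}.
Row 3, column 2: eliminating its row and column leaves {a, d, e}.
Row 3, column 4: eliminating its row and column leaves {a, e}.
Row 3, column 5: eliminating its row and column leaves {a, d, e}.
Row 4, column 2: eliminating its row and column leaves {c, e}.
Row 4, column 4: eliminating its row and column leaves {b, c, e}.
Row 4, column 5: eliminating its row and column leaves {b, e}.
Row 5, column 1: eliminating its row and column leaves {e}.
Row 5, column 2: eliminating its row and column leaves {a, d, e}.
Row 5, column 4: eliminating its row and column leaves {a, b, e}.
Row 5, column 5: eliminating its row and column leaves {a, b, d, e}.
Enumerating the assignments across these blanks that avoid any row or column repeat gives 6 completions.

6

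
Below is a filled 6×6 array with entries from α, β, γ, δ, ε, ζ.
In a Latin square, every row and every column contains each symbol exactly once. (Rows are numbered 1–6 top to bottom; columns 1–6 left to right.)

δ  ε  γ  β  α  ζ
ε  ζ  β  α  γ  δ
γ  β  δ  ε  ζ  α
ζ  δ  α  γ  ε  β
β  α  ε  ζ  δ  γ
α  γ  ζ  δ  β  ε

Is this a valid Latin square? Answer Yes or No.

Each row is a permutation of the 6 symbols, and so is each column.

Yes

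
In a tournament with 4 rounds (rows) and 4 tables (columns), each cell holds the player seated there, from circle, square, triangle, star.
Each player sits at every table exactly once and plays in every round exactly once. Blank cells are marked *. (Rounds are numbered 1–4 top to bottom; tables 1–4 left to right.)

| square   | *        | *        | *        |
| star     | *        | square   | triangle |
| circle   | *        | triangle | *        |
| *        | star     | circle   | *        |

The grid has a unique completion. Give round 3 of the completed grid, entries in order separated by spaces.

Round 3, table 2: round 3 has {circle, triangle} and table 2 has {star}, leaving only square.
Round 3, table 4: round 3 has {circle, square, triangle} and table 4 has {triangle}, leaving only star.
So round 3 reads: circle square triangle star.

circle square triangle star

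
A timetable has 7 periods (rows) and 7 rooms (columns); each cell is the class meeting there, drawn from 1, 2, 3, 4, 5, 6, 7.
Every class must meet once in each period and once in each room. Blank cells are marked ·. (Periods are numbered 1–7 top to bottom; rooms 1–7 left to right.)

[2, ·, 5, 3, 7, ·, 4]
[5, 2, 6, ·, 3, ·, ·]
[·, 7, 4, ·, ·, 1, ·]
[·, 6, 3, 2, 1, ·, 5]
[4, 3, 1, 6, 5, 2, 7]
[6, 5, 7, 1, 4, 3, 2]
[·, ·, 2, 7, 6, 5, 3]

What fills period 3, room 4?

Period 3 already has {1, 4, 7} and room 4 already has {1, 2, 3, 6, 7}, so period 3, room 4 must be 5.

5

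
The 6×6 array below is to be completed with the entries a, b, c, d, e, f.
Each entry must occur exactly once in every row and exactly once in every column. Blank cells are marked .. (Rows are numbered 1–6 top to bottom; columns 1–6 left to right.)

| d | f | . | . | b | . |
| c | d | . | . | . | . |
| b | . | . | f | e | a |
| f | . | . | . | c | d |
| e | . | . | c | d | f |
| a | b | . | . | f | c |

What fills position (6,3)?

Row 1, column 6: row 1 has {b, d, f} and column 6 has {a, c, d, f}, leaving only e.
Row 1, column 4: row 1 has {b, d, e, f} and column 4 has {c, f}, leaving only a.
Row 1, column 3: row 1 has {a, b, d, e, f} and column 3 has {}, leaving only c.
Row 2, column 5: row 2 has {c, d} and column 5 has {b, c, d, e, f}, leaving only a.
Row 2, column 6: row 2 has {a, c, d} and column 6 has {a, c, d, e, f}, leaving only b.
Row 2, column 4: row 2 has {a, b, c, d} and column 4 has {a, c, f}, leaving only e.
Row 2, column 3: row 2 has {a, b, c, d, e} and column 3 has {c}, leaving only f.
Row 3, column 2: row 3 has {a, b, e, f} and column 2 has {b, d, f}, leaving only c.
Row 3, column 3: row 3 has {a, b, c, e, f} and column 3 has {c, f}, leaving only d.
Row 6 already has {a, b, c, f} and column 3 already has {c, d, f}, so row 6, column 3 must be e.

e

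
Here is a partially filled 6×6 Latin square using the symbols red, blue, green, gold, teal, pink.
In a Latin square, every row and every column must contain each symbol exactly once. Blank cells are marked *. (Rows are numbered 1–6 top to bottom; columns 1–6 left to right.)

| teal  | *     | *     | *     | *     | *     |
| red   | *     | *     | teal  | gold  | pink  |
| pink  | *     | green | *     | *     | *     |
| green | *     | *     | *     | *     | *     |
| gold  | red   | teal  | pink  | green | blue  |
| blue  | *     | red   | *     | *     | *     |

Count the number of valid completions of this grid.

Row 1, column 2: eliminating its row and column leaves {blue, green, gold, pink}.
Row 1, column 3: eliminating its row and column leaves {blue, gold, pink}.
Row 1, column 4: eliminating its row and column leaves {red, blue, green, gold}.
Row 1, column 5: eliminating its row and column leaves {red, blue, pink}.
Row 1, column 6: eliminating its row and column leaves {red, green, gold}.
Row 2, column 2: eliminating its row and column leaves {blue, green}.
Row 2, column 3: eliminating its row and column leaves {blue}.
Row 3, column 2: eliminating its row and column leaves {blue, gold, teal}.
Row 3, column 4: eliminating its row and column leaves {red, blue, gold}.
Row 3, column 5: eliminating its row and column leaves {red, blue, teal}.
Row 3, column 6: eliminating its row and column leaves {red, gold, teal}.
Row 4, column 2: eliminating its row and column leaves {blue, gold, teal, pink}.
Row 4, column 3: eliminating its row and column leaves {blue, gold, pink}.
Row 4, column 4: eliminating its row and column leaves {red, blue, gold}.
Row 4, column 5: eliminating its row and column leaves {red, blue, teal, pink}.
Row 4, column 6: eliminating its row and column leaves {red, gold, teal}.
Row 6, column 2: eliminating its row and column leaves {green, gold, teal, pink}.
Row 6, column 4: eliminating its row and column leaves {green, gold}.
Row 6, column 5: eliminating its row and column leaves {teal, pink}.
Row 6, column 6: eliminating its row and column leaves {green, gold, teal}.
Enumerating the assignments across these blanks that avoid any row or column repeat gives 34 completions.

34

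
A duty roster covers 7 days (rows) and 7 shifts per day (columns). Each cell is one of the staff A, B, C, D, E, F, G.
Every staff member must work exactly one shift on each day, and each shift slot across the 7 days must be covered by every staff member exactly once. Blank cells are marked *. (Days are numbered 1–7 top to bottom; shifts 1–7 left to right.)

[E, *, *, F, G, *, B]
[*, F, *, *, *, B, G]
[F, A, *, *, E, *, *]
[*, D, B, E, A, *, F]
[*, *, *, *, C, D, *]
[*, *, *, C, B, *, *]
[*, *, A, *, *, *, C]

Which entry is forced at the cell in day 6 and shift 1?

Day 1, shift 2: day 1 has {B, E, F, G} and shift 2 has {A, D, F}, leaving only C.
Day 1, shift 3: day 1 has {B, C, E, F, G} and shift 3 has {A, B}, leaving only D.
Day 1, shift 6: day 1 has {B, C, D, E, F, G} and shift 6 has {B, D}, leaving only A.
Day 2, shift 5: day 2 has {B, F, G} and shift 5 has {A, B, C, E, G}, leaving only D.
Day 2, shift 4: day 2 has {B, D, F, G} and shift 4 has {C, E, F}, leaving only A.
Day 2, shift 1: day 2 has {A, B, D, F, G} and shift 1 has {E, F}, leaving only C.
Day 2, shift 3: day 2 has {A, B, C, D, F, G} and shift 3 has {A, B, D}, leaving only E.
Day 3, shift 7: day 3 has {A, E, F} and shift 7 has {B, C, F, G}, leaving only D.
Day 4, shift 1: day 4 has {A, B, D, E, F} and shift 1 has {C, E, F}, leaving only G.
Day 4, shift 6: day 4 has {A, B, D, E, F, G} and shift 6 has {A, B, D}, leaving only C.
Day 3, shift 6: day 3 has {A, D, E, F} and shift 6 has {A, B, C, D}, leaving only G.
Day 3, shift 3: day 3 has {A, D, E, F, G} and shift 3 has {A, B, D, E}, leaving only C.
Day 3, shift 4: day 3 has {A, C, D, E, F, G} and shift 4 has {A, C, E, F}, leaving only B.
Day 5, shift 4: day 5 has {C, D} and shift 4 has {A, B, C, E, F}, leaving only G.
Day 5, shift 3: day 5 has {C, D, G} and shift 3 has {A, B, C, D, E}, leaving only F.
Day 6, shift 3: day 6 has {B, C} and shift 3 has {A, B, C, D, E, F}, leaving only G.
Day 6, shift 2: day 6 has {B, C, G} and shift 2 has {A, C, D, F}, leaving only E.
Day 5, shift 2: day 5 has {C, D, F, G} and shift 2 has {A, C, D, E, F}, leaving only B.
Day 5, shift 1: day 5 has {B, C, D, F, G} and shift 1 has {C, E, F, G}, leaving only A.
Day 6 already has {B, C, E, G} and shift 1 already has {A, C, E, F, G}, so day 6, shift 1 must be D.

D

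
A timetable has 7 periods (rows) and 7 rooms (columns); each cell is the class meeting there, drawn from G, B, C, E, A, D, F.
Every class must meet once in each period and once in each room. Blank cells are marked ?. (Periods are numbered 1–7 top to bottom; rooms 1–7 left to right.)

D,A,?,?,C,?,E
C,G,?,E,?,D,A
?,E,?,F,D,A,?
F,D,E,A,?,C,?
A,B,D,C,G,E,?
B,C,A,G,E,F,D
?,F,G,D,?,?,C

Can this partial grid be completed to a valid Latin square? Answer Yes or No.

Yes

No period or room among the givens repeats a symbol, and propagating forced cells runs into no contradiction.
One valid completion exists (for instance, D A F B C G E / C G B E F D A / G E C F D A B / F D E A B C G / A B D C G E F / B C A G E F D / E F G D A B C).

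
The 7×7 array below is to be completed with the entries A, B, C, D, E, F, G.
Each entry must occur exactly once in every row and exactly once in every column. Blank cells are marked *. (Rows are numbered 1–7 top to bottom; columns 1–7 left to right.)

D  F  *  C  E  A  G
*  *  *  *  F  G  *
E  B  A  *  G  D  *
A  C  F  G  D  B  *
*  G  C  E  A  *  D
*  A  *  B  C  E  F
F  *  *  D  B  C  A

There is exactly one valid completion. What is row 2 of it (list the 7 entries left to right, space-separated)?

C D E A F G B

Row 2, column 4: row 2 has {F, G} and column 4 has {B, C, D, E, G}, leaving only A.
Row 1, column 3: row 1 has {A, C, D, E, F, G} and column 3 has {A, C, F}, leaving only B.
Row 3, column 4: row 3 has {A, B, D, E, G} and column 4 has {A, B, C, D, E, G}, leaving only F.
Row 3, column 7: row 3 has {A, B, D, E, F, G} and column 7 has {A, D, F, G}, leaving only C.
Row 4, column 7: row 4 has {A, B, C, D, F, G} and column 7 has {A, C, D, F, G}, leaving only E.
Row 2, column 7: row 2 has {A, F, G} and column 7 has {A, C, D, E, F, G}, leaving only B.
Row 2, column 1: row 2 has {A, B, F, G} and column 1 has {A, D, E, F}, leaving only C.
Row 5, column 1: row 5 has {A, C, D, E, G} and column 1 has {A, C, D, E, F}, leaving only B.
Row 5, column 6: row 5 has {A, B, C, D, E, G} and column 6 has {A, B, C, D, E, G}, leaving only F.
Row 6, column 1: row 6 has {A, B, C, E, F} and column 1 has {A, B, C, D, E, F}, leaving only G.
Row 6, column 3: row 6 has {A, B, C, E, F, G} and column 3 has {A, B, C, F}, leaving only D.
Row 2, column 3: row 2 has {A, B, C, F, G} and column 3 has {A, B, C, D, F}, leaving only E.
Row 2, column 2: row 2 has {A, B, C, E, F, G} and column 2 has {A, B, C, F, G}, leaving only D.
So row 2 reads: C D E A F G B.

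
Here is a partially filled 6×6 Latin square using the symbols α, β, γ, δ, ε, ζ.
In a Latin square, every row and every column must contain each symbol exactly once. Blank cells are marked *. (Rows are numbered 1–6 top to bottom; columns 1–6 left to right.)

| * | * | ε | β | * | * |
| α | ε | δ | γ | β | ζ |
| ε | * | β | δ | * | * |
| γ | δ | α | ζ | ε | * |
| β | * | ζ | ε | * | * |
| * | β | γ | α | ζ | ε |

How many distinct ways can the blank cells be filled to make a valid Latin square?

Row 1, column 1: eliminating its row and column leaves {δ, ζ}.
Row 1, column 2: eliminating its row and column leaves {α, γ, ζ}.
Row 1, column 5: eliminating its row and column leaves {α, γ, δ}.
Row 1, column 6: eliminating its row and column leaves {α, γ, δ}.
Row 3, column 2: eliminating its row and column leaves {α, γ, ζ}.
Row 3, column 5: eliminating its row and column leaves {α, γ}.
Row 3, column 6: eliminating its row and column leaves {α, γ}.
Row 4, column 6: eliminating its row and column leaves {β}.
Row 5, column 2: eliminating its row and column leaves {α, γ}.
Row 5, column 5: eliminating its row and column leaves {α, γ, δ}.
Row 5, column 6: eliminating its row and column leaves {α, γ, δ}.
Row 6, column 1: eliminating its row and column leaves {δ}.
Enumerating the assignments across these blanks that avoid any row or column repeat gives 4 completions.

4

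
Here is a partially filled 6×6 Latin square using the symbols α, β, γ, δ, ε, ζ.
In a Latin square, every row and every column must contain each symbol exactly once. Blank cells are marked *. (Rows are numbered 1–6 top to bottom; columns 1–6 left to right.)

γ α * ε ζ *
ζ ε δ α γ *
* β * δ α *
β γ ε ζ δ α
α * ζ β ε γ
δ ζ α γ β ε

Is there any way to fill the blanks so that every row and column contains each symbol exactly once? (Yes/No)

Yes

No row or column among the givens repeats a symbol, and propagating forced cells runs into no contradiction.
One valid completion exists (for instance, γ α β ε ζ δ / ζ ε δ α γ β / ε β γ δ α ζ / β γ ε ζ δ α / α δ ζ β ε γ / δ ζ α γ β ε).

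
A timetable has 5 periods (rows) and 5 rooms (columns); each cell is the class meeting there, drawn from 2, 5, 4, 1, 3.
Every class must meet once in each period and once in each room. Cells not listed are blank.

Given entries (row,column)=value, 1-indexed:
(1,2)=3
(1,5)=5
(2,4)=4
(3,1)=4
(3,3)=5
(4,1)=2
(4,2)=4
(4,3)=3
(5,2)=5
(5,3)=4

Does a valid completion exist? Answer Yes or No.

No

Period 1, room 1: period 1 has {5, 3} and room 1 has {2, 4}, so it must be 1.
Period 1, room 3: period 1 has {5, 1, 3} and room 3 has {5, 4, 3}, so it must be 2.
Now period 1, room 4: period 1 together with room 4 already contain {2, 5, 4, 1, 3} — every symbol — so nothing can go there. The grid has no valid completion.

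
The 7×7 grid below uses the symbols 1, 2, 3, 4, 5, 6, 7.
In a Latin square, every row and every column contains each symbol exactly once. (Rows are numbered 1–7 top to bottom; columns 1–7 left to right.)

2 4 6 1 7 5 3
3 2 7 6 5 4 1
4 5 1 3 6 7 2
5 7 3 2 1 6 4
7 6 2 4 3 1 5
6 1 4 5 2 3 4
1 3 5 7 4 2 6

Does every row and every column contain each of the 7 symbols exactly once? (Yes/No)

Column 7 contains 4 twice (at rows 4 and 6), so it is not a permutation.

No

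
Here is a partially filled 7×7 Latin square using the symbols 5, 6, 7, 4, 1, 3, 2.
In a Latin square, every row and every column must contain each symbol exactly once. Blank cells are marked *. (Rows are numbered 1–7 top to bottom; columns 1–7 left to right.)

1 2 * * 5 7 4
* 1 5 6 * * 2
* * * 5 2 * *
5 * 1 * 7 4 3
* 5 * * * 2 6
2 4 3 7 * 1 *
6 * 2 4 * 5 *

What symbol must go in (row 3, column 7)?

1

Row 1, column 3: row 1 has {5, 7, 4, 1, 2} and column 3 has {5, 1, 3, 2}, leaving only 6.
Row 1, column 4: row 1 has {5, 6, 7, 4, 1, 2} and column 4 has {5, 6, 7, 4}, leaving only 3.
Row 2, column 6: row 2 has {5, 6, 1, 2} and column 6 has {5, 7, 4, 1, 2}, leaving only 3.
Row 2, column 5: row 2 has {5, 6, 1, 3, 2} and column 5 has {5, 7, 2}, leaving only 4.
Row 2, column 1: row 2 has {5, 6, 4, 1, 3, 2} and column 1 has {5, 6, 1, 2}, leaving only 7.
Row 3, column 6: row 3 has {5, 2} and column 6 has {5, 7, 4, 1, 3, 2}, leaving only 6.
Row 4, column 2: row 4 has {5, 7, 4, 1, 3} and column 2 has {5, 4, 1, 2}, leaving only 6.
Row 4, column 4: row 4 has {5, 6, 7, 4, 1, 3} and column 4 has {5, 6, 7, 4, 3}, leaving only 2.
Row 5, column 4: row 5 has {5, 6, 2} and column 4 has {5, 6, 7, 4, 3, 2}, leaving only 1.
Row 5, column 5: row 5 has {5, 6, 1, 2} and column 5 has {5, 7, 4, 2}, leaving only 3.
Row 5, column 1: row 5 has {5, 6, 1, 3, 2} and column 1 has {5, 6, 7, 1, 2}, leaving only 4.
Row 3, column 1: row 3 has {5, 6, 2} and column 1 has {5, 6, 7, 4, 1, 2}, leaving only 3.
Row 3, column 2: row 3 has {5, 6, 3, 2} and column 2 has {5, 6, 4, 1, 2}, leaving only 7.
Row 3 already has {5, 6, 7, 3, 2} and column 7 already has {6, 4, 3, 2}, so row 3, column 7 must be 1.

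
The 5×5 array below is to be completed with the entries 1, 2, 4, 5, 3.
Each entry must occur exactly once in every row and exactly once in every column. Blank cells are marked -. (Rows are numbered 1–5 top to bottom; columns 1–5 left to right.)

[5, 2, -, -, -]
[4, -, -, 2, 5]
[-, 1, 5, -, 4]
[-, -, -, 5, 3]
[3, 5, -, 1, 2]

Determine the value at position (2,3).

1

Row 1, column 5: row 1 has {2, 5} and column 5 has {2, 4, 5, 3}, leaving only 1.
Row 2, column 2: row 2 has {2, 4, 5} and column 2 has {1, 2, 5}, leaving only 3.
Row 2 already has {2, 4, 5, 3} and column 3 already has {5}, so row 2, column 3 must be 1.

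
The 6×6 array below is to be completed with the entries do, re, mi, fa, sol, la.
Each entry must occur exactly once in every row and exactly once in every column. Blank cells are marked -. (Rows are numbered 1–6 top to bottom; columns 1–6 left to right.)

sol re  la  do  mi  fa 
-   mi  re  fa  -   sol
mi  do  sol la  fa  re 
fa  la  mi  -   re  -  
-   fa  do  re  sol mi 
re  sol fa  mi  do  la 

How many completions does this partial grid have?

Row 2, column 1: eliminating its row and column leaves {do, la}.
Row 2, column 5: eliminating its row and column leaves {la}.
Row 4, column 4: eliminating its row and column leaves {sol}.
Row 4, column 6: eliminating its row and column leaves {do}.
Row 5, column 1: eliminating its row and column leaves {la}.
Only one assignment across all blanks avoids any row or column repeat, giving 1 completion.

1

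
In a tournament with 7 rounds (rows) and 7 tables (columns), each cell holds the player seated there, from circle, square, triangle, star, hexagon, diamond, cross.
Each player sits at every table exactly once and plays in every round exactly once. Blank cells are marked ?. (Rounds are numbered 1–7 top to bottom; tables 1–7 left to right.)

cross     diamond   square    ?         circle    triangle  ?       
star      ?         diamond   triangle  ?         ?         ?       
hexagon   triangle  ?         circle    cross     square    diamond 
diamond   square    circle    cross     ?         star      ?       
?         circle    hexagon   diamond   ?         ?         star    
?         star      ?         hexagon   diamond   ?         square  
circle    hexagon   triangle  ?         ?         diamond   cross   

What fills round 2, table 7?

circle

Round 1, table 4: round 1 has {circle, square, triangle, diamond, cross} and table 4 has {circle, triangle, hexagon, diamond, cross}, leaving only star.
Round 1, table 7: round 1 has {circle, square, triangle, star, diamond, cross} and table 7 has {square, star, diamond, cross}, leaving only hexagon.
Round 2 already has {triangle, star, diamond} and table 7 already has {square, star, hexagon, diamond, cross}, so round 2, table 7 must be circle.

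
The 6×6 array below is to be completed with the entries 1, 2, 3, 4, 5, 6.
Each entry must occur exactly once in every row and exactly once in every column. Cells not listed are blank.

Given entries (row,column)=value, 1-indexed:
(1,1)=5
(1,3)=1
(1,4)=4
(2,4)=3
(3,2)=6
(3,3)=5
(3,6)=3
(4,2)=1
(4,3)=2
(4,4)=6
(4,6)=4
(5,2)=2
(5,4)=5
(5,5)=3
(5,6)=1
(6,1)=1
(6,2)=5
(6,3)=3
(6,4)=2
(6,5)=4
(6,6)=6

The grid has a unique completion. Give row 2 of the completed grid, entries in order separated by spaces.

Row 2, column 2: row 2 has {3} and column 2 has {1, 2, 5, 6}, leaving only 4.
Row 2, column 3: row 2 has {3, 4} and column 3 has {1, 2, 3, 5}, leaving only 6.
Row 2, column 1: row 2 has {3, 4, 6} and column 1 has {1, 5}, leaving only 2.
Row 2, column 6: row 2 has {2, 3, 4, 6} and column 6 has {1, 3, 4, 6}, leaving only 5.
Row 2, column 5: row 2 has {2, 3, 4, 5, 6} and column 5 has {3, 4}, leaving only 1.
So row 2 reads: 2 4 6 3 1 5.

2 4 6 3 1 5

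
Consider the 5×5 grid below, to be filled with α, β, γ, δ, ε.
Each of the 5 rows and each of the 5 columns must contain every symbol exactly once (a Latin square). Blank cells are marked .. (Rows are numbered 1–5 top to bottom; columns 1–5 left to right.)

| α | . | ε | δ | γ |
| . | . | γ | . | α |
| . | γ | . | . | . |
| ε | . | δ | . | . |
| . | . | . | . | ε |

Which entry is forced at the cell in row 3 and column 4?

Row 1, column 2: row 1 has {α, γ, δ, ε} and column 2 has {γ}, leaving only β.
Row 4, column 2: row 4 has {δ, ε} and column 2 has {β, γ}, leaving only α.
Row 4, column 5: row 4 has {α, δ, ε} and column 5 has {α, γ, ε}, leaving only β.
Row 3, column 5: row 3 has {γ} and column 5 has {α, β, γ, ε}, leaving only δ.
Row 3, column 1: row 3 has {γ, δ} and column 1 has {α, ε}, leaving only β.
Row 2, column 1: row 2 has {α, γ} and column 1 has {α, β, ε}, leaving only δ.
Row 2, column 2: row 2 has {α, γ, δ} and column 2 has {α, β, γ}, leaving only ε.
Row 2, column 4: row 2 has {α, γ, δ, ε} and column 4 has {δ}, leaving only β.
Row 3, column 3: row 3 has {β, γ, δ} and column 3 has {γ, δ, ε}, leaving only α.
Row 3 already has {α, β, γ, δ} and column 4 already has {β, δ}, so row 3, column 4 must be ε.

ε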